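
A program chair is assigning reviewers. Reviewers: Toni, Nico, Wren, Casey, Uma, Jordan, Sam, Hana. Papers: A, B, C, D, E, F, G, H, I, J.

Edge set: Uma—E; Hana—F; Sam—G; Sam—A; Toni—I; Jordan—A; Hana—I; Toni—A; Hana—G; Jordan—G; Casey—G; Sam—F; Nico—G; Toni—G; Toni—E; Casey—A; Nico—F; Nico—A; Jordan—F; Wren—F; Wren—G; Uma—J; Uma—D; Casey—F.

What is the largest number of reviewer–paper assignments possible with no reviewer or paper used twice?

A valid assignment of size 6: Toni→E, Nico→A, Wren→G, Casey→F, Uma→J, Hana→I.
The set {Nico, Wren, Casey, Jordan, Sam} has only 3 neighbours ({A, F, G}), so by Hall's theorem at most 6 of the 8 reviewers can be matched.

6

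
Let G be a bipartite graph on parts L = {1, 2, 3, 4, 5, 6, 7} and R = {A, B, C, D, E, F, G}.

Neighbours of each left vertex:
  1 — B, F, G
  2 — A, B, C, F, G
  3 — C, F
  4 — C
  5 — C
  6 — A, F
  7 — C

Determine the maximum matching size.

5

One maximum matching: 1-B, 2-G, 3-F, 4-C, 6-A.
The set {4, 5, 7} has only 1 neighbour ({C}), so by Hall's theorem at most 5 of the 7 left vertices can be matched.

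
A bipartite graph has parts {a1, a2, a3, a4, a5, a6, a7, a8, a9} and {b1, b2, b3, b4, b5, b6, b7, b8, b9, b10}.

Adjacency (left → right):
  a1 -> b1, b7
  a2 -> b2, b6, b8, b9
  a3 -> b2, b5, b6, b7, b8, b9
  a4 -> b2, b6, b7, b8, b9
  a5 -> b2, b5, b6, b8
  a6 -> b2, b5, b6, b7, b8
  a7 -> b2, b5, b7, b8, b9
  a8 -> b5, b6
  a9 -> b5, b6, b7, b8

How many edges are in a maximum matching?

For example, pair a1-b1, a2-b8, a3-b6, a4-b9, a5-b2, a6-b5, a7-b7.
The set {a2, a3, a4, a5, a6, a7, a8, a9} has only 6 neighbours ({b2, b5, b6, b7, b8, b9}), so by Hall's theorem at most 7 of the 9 left vertices can be matched.

7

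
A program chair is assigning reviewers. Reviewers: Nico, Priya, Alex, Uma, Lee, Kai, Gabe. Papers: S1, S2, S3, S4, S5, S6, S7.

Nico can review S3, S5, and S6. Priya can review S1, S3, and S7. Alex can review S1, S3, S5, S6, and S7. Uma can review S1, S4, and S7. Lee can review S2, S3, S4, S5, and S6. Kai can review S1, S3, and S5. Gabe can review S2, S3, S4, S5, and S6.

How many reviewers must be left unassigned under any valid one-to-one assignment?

A valid assignment of size 7: Nico-S5, Priya-S3, Alex-S7, Uma-S4, Lee-S6, Kai-S1, Gabe-S2.
This saturates every reviewer, so 7 is the maximum.
That matches 7 of the 7, leaving 0 unmatched; no matching can do better.

0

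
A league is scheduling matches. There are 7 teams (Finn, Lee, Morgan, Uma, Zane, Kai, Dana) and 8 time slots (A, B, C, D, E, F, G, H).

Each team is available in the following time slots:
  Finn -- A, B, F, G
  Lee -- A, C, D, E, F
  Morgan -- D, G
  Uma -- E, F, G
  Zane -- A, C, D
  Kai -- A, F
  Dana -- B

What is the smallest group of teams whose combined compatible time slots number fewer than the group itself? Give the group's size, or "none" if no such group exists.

none

A matching saturating every team exists, for instance Finn→F, Lee→E, Morgan→D, Uma→G, Zane→C, Kai→A, Dana→B.
By Hall's marriage theorem, this means |N(S)| ≥ |S| for every subset S, so no violating subset exists.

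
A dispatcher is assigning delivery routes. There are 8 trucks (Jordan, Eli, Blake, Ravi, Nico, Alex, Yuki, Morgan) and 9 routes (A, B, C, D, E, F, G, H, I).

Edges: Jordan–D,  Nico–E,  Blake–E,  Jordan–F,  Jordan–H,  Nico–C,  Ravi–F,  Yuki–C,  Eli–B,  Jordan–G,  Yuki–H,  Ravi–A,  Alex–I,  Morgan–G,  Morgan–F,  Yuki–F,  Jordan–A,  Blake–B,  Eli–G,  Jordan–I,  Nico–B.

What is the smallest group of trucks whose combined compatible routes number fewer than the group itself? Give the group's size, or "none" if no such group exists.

none

A matching saturating every truck exists, for instance Jordan→H, Eli→G, Blake→E, Ravi→A, Nico→B, Alex→I, Yuki→C, Morgan→F.
By Hall's marriage theorem, this means |N(S)| ≥ |S| for every subset S, so no violating subset exists.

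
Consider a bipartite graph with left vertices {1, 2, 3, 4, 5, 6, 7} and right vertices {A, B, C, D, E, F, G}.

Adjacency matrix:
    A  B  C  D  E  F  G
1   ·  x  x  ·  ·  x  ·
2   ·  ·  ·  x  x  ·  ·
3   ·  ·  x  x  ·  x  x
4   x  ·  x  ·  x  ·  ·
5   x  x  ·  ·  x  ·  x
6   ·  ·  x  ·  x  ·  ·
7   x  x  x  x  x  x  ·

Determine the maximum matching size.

One maximum matching: 1–B, 2–D, 3–F, 4–C, 5–G, 6–E, 7–A.
This saturates every left vertex, so 7 is the maximum.

7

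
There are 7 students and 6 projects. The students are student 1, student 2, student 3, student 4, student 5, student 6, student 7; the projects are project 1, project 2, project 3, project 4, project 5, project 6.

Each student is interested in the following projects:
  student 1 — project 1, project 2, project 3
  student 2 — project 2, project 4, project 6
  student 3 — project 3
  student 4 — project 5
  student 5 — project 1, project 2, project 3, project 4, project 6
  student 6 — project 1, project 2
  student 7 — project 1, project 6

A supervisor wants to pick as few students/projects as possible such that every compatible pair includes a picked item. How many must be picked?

A maximum matching has 6 edges (e.g. student 1–project 2, student 2–project 4, student 3–project 3, student 4–project 5, student 5–project 6, student 6–project 1).
By König's theorem the minimum vertex cover has the same size. One such cover is {student 4, project 1, project 2, project 3, project 4, project 6}.

6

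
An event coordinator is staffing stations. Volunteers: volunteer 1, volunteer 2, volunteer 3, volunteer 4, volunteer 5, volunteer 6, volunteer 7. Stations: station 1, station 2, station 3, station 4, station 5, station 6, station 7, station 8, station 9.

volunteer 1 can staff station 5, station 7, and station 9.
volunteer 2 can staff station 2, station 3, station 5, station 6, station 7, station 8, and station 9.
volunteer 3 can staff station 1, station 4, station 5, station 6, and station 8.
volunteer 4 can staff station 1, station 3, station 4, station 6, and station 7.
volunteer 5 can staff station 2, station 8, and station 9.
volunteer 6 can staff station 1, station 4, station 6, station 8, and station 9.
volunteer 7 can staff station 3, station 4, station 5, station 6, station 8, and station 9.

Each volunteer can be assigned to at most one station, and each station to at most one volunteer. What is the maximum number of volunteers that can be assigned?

7

One maximum matching: volunteer 1–station 5, volunteer 2–station 2, volunteer 3–station 1, volunteer 4–station 7, volunteer 5–station 9, volunteer 6–station 6, volunteer 7–station 8.
This saturates every volunteer, so 7 is the maximum.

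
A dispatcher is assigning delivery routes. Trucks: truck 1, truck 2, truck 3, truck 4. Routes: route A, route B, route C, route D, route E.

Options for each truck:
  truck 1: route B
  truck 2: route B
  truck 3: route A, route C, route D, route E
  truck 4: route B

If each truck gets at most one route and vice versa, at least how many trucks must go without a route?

2

For example, pair truck 1→route B, truck 3→route E.
The set {truck 1, truck 2, truck 4} has only 1 neighbour ({route B}), so by Hall's theorem at most 2 of the 4 trucks can be matched.
That matches 2 of the 4, leaving 2 unmatched; no matching can do better.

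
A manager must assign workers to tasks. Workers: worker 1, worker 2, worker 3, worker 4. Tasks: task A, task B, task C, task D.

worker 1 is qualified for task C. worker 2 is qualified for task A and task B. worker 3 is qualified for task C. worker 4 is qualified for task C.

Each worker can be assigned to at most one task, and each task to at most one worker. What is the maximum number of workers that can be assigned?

For example, pair worker 1→task C, worker 2→task A.
The set {worker 1, worker 3, worker 4} has only 1 neighbour ({task C}), so by Hall's theorem at most 2 of the 4 workers can be matched.

2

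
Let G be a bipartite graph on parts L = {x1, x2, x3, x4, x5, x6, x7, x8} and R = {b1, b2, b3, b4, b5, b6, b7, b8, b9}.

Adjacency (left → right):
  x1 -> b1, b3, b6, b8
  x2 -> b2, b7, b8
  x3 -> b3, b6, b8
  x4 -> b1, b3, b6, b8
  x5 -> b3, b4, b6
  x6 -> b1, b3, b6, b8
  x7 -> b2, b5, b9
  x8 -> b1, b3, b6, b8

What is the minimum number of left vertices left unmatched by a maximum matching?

1

A valid assignment of size 7: x1-b1, x2-b7, x3-b6, x4-b8, x5-b4, x6-b3, x7-b5.
The set {x1, x3, x4, x6, x8} has only 4 neighbours ({b1, b3, b6, b8}), so by Hall's theorem at most 7 of the 8 left vertices can be matched.
That matches 7 of the 8, leaving 1 unmatched; no matching can do better.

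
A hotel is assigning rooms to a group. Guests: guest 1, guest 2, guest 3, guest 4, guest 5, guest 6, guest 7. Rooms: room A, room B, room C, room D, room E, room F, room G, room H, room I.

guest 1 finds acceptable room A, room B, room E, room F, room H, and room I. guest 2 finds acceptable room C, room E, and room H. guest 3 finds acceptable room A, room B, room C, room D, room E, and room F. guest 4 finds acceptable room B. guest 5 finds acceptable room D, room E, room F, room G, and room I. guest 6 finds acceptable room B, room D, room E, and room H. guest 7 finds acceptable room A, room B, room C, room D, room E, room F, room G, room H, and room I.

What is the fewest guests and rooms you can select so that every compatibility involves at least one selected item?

7

A maximum matching has 7 edges (e.g. guest 1–room A, guest 2–room E, guest 3–room C, guest 4–room B, guest 5–room D, guest 6–room H, guest 7–room I).
By König's theorem the minimum vertex cover has the same size. One such cover is {guest 1, guest 2, guest 3, guest 4, guest 5, guest 6, guest 7}.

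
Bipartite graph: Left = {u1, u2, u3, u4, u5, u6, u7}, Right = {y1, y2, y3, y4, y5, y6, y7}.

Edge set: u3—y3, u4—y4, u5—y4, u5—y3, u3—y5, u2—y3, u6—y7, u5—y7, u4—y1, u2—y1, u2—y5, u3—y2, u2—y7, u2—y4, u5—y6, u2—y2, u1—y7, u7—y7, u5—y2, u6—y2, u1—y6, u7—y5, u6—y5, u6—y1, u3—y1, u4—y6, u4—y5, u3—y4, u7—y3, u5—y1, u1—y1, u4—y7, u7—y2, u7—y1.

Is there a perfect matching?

Yes

A valid assignment of size 7: u1-y6, u2-y2, u3-y5, u4-y4, u5-y3, u6-y1, u7-y7.
Every left vertex is matched, so this is a perfect matching.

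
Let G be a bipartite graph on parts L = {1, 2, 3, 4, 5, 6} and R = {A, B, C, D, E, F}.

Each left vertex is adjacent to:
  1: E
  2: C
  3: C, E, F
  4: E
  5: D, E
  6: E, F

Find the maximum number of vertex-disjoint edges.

4

One maximum matching: 1–E, 2–C, 3–F, 5–D.
The set {1, 2, 3, 4, 6} has only 3 neighbours ({C, E, F}), so by Hall's theorem at most 4 of the 6 left vertices can be matched.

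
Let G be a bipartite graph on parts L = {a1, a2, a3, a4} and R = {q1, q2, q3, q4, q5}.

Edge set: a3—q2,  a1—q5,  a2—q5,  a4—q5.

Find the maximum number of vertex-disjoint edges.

One maximum matching: a1→q5, a3→q2.
The set {a1, a2, a4} has only 1 neighbour ({q5}), so by Hall's theorem at most 2 of the 4 left vertices can be matched.

2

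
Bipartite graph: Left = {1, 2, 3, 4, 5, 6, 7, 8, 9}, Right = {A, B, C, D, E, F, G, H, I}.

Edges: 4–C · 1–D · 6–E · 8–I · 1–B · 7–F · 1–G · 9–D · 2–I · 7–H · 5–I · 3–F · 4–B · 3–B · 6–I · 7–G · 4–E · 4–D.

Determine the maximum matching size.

One maximum matching: 1→G, 2→I, 3→B, 4→C, 6→E, 7→F, 9→D.
The set {2, 5, 8} has only 1 neighbour ({I}), so by Hall's theorem at most 7 of the 9 left vertices can be matched.

7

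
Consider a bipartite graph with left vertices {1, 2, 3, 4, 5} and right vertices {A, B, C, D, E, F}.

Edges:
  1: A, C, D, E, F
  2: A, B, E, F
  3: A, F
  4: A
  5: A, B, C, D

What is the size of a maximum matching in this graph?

A valid assignment of size 5: 1→D, 2→E, 3→F, 4→A, 5→B.
This saturates every left vertex, so 5 is the maximum.

5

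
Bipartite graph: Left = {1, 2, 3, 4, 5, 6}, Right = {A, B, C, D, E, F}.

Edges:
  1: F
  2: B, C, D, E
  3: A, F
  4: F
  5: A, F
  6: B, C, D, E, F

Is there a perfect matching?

The set {1, 3, 4, 5} has only 2 neighbours ({A, F}), so by Hall's theorem at most 4 of the 6 left vertices can be matched.
Hence no matching covers every left vertex.

No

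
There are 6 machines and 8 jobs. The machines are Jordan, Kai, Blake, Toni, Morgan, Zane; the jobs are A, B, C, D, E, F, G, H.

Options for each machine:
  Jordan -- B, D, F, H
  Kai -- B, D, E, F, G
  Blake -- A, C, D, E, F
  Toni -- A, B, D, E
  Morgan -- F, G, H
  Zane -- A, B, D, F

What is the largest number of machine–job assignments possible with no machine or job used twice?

One maximum matching: Jordan–F, Kai–E, Blake–A, Toni–D, Morgan–G, Zane–B.
All 6 machines are matched, so no larger matching exists.

6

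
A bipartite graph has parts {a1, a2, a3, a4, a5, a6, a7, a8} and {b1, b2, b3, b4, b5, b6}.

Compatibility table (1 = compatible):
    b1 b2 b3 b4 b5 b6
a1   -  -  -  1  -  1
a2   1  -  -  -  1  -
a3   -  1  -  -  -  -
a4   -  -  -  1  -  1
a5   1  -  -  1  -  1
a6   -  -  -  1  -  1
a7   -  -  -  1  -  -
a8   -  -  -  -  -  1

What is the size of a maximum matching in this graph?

5

For example, pair a1→b4, a2→b5, a3→b2, a4→b6, a5→b1.
The set {a1, a4, a6, a7, a8} has only 2 neighbours ({b4, b6}), so by Hall's theorem at most 5 of the 8 left vertices can be matched.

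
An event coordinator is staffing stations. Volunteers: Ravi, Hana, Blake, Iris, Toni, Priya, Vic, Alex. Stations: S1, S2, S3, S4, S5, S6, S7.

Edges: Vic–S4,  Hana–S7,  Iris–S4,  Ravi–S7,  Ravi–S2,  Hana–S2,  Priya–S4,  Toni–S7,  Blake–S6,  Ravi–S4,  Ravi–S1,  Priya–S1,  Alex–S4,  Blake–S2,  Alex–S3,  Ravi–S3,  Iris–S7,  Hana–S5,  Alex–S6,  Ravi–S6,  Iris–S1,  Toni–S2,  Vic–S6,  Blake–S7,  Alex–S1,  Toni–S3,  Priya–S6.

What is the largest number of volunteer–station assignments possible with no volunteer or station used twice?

7

For example, pair Ravi–S2, Hana–S5, Blake–S7, Iris–S1, Toni–S3, Priya–S6, Vic–S4.
The set {Ravi, Blake, Iris, Toni, Priya, Vic, Alex} has only 6 neighbours ({S1, S2, S3, S4, S6, S7}), so by Hall's theorem at most 7 of the 8 volunteers can be matched.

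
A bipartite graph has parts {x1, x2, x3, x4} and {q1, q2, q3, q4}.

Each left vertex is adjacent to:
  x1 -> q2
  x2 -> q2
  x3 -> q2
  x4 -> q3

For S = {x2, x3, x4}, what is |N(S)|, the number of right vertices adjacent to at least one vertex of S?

2

The union of neighbours of {x2, x3, x4} is {q2, q3}, which has 2 elements.
Since |N(S)| = 2 < |S| = 3, Hall's condition fails for this subset.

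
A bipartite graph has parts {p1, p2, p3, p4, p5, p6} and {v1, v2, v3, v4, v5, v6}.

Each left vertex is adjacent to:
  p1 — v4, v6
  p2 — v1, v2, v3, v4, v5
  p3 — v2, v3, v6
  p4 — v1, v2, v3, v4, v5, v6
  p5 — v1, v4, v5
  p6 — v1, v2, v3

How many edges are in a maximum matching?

6

For example, pair p1–v4, p2–v3, p3–v6, p4–v1, p5–v5, p6–v2.
All 6 left vertices are matched, so no larger matching exists.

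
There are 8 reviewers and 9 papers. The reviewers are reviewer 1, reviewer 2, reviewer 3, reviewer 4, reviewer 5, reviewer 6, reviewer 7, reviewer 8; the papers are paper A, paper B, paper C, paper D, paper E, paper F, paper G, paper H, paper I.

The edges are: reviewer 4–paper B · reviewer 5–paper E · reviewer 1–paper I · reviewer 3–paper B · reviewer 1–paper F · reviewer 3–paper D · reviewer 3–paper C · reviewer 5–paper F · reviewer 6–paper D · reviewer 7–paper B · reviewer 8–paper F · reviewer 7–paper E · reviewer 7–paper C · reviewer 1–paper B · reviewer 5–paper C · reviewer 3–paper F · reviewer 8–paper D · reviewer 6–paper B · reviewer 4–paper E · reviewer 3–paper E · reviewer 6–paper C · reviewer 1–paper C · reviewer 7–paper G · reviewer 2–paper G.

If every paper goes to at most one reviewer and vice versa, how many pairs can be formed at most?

7

For example, pair reviewer 1→paper I, reviewer 2→paper G, reviewer 3→paper F, reviewer 4→paper B, reviewer 5→paper C, reviewer 6→paper D, reviewer 7→paper E.
The set {reviewer 2, reviewer 3, reviewer 4, reviewer 5, reviewer 6, reviewer 7, reviewer 8} has only 6 neighbours ({paper B, paper C, paper D, paper E, paper F, paper G}), so by Hall's theorem at most 7 of the 8 reviewers can be matched.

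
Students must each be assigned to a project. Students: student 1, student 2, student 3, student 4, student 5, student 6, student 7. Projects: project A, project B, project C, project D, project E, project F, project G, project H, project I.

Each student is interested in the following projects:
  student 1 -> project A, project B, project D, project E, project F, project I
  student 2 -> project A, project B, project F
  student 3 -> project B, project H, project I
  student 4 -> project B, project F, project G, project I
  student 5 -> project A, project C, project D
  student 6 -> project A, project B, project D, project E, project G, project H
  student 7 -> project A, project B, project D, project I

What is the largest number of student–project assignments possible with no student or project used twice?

A valid assignment of size 7: student 1→project F, student 2→project A, student 3→project B, student 4→project G, student 5→project C, student 6→project H, student 7→project I.
This saturates every student, so 7 is the maximum.

7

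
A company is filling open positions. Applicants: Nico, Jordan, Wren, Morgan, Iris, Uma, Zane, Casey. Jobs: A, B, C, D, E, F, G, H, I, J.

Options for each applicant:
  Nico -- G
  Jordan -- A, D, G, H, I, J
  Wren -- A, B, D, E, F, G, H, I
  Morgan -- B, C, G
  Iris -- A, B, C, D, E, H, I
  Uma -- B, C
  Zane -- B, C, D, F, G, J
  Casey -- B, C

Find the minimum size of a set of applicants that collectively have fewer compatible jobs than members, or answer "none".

4

Take S = {Nico, Morgan, Uma, Casey}. Its neighbourhood is {B, C, G}, so |N(S)| = 3 < |S| = 4.
Every subset of size less than 4 has at least as many neighbours as members, so 4 is the minimum.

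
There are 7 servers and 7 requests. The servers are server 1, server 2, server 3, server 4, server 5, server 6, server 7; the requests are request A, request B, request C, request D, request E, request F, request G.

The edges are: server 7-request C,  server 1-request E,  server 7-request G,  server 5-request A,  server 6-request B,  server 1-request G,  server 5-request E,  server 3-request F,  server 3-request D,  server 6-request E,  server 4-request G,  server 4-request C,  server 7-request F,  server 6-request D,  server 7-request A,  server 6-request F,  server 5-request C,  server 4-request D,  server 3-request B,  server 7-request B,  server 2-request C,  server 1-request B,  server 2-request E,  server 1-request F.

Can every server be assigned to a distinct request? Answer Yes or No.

For example, pair server 1–request B, server 2–request C, server 3–request D, server 4–request G, server 5–request A, server 6–request E, server 7–request F.
All 7 servers are covered.

Yes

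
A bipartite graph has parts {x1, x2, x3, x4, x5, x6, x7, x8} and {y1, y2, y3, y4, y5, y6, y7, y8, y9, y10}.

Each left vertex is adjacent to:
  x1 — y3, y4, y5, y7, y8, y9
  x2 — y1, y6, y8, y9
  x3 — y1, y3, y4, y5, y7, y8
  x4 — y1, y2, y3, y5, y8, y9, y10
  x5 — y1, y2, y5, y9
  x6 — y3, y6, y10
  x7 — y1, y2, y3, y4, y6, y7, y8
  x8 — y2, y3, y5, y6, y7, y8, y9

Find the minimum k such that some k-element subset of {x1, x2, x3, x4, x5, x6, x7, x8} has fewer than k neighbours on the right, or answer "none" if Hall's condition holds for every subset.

none

A matching saturating every left vertex exists, for instance x1→y9, x2→y1, x3→y3, x4→y10, x5→y2, x6→y6, x7→y4, x8→y7.
By Hall's marriage theorem, this means |N(S)| ≥ |S| for every subset S, so no violating subset exists.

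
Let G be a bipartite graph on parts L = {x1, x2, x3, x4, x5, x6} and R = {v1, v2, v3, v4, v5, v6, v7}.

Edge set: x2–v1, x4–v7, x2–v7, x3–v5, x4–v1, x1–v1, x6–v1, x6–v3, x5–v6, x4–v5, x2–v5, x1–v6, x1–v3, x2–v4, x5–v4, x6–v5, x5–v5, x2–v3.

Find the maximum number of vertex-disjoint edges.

6

For example, pair x1-v6, x2-v3, x3-v5, x4-v7, x5-v4, x6-v1.
This saturates every left vertex, so 6 is the maximum.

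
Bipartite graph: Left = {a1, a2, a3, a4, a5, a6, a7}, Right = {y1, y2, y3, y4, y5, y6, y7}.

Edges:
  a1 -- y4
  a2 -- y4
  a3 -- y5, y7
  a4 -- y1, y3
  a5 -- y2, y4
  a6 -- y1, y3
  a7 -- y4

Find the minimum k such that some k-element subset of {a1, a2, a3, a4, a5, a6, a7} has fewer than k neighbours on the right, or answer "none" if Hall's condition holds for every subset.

2

Take S = {a1, a2}. Its neighbourhood is {y4}, so |N(S)| = 1 < |S| = 2.
No single vertex violates Hall's condition since each has at least one neighbour, so 2 is the minimum.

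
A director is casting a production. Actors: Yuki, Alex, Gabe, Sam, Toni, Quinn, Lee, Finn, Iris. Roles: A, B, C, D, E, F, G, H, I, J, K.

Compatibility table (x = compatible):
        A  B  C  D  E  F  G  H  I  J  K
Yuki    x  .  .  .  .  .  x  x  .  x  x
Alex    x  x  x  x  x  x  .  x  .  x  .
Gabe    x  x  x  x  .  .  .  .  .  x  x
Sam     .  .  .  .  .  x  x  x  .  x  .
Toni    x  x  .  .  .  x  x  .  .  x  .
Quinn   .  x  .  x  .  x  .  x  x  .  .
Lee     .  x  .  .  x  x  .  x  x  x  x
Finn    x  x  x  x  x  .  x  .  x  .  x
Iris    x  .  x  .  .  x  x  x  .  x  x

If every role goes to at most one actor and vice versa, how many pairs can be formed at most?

9

For example, pair Yuki-K, Alex-H, Gabe-D, Sam-F, Toni-G, Quinn-B, Lee-E, Finn-A, Iris-J.
All 9 actors are matched, so no larger matching exists.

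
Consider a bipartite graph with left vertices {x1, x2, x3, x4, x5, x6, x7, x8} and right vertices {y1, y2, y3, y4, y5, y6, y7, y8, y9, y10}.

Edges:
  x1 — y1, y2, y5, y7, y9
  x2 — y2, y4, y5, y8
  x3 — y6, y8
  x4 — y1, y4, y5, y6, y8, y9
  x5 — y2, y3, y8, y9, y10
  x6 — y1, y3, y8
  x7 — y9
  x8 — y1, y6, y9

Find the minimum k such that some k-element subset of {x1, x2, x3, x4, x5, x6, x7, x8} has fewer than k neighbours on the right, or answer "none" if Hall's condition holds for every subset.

A matching saturating every left vertex exists, for instance x1→y7, x2→y2, x3→y8, x4→y6, x5→y10, x6→y3, x7→y9, x8→y1.
By Hall's marriage theorem, this means |N(S)| ≥ |S| for every subset S, so no violating subset exists.

none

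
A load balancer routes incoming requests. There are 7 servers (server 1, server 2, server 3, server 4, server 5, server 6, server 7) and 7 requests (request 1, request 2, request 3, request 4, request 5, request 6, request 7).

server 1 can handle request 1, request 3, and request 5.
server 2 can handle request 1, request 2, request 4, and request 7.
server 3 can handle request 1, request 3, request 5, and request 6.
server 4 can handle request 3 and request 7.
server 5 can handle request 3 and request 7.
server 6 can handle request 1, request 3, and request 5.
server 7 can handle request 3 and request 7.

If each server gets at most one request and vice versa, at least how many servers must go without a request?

1

One maximum matching: server 1–request 1, server 2–request 4, server 3–request 6, server 4–request 3, server 5–request 7, server 6–request 5.
The set {server 4, server 5, server 7} has only 2 neighbours ({request 3, request 7}), so by Hall's theorem at most 6 of the 7 servers can be matched.
That matches 6 of the 7, leaving 1 unmatched; no matching can do better.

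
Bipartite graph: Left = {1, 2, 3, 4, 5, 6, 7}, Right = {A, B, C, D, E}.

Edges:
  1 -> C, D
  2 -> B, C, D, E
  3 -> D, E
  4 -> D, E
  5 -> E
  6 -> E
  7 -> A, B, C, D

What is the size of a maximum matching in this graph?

5

A valid assignment of size 5: 1–C, 2–B, 3–D, 4–E, 7–A.
The set {3, 4, 5, 6} has only 2 neighbours ({D, E}), so by Hall's theorem at most 5 of the 7 left vertices can be matched.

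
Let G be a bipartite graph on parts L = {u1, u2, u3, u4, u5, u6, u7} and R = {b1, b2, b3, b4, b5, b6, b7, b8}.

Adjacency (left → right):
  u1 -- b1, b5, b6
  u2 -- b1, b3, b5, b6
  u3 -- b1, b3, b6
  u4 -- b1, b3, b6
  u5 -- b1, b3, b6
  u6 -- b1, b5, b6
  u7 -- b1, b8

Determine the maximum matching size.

5

For example, pair u1–b1, u2–b5, u3–b6, u4–b3, u7–b8.
The set {u1, u2, u3, u4, u5, u6} has only 4 neighbours ({b1, b3, b5, b6}), so by Hall's theorem at most 5 of the 7 left vertices can be matched.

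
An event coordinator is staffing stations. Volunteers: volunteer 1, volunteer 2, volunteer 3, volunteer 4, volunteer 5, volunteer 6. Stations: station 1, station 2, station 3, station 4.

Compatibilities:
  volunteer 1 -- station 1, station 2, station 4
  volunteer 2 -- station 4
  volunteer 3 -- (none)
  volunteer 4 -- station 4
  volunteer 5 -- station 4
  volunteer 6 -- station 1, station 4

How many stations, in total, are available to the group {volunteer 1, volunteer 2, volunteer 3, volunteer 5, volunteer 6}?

3

The union of neighbours of {volunteer 1, volunteer 2, volunteer 3, volunteer 5, volunteer 6} is {station 1, station 2, station 4}, which has 3 elements.
Since |N(S)| = 3 < |S| = 5, Hall's condition fails for this subset.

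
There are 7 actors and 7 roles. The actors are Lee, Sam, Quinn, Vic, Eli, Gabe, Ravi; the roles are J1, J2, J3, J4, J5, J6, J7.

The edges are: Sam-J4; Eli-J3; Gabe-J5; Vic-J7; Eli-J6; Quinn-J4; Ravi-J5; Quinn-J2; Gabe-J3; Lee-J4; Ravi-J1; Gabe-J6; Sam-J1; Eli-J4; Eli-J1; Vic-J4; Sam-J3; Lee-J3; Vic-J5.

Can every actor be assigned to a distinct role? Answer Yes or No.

A valid assignment of size 7: Lee-J4, Sam-J1, Quinn-J2, Vic-J7, Eli-J6, Gabe-J3, Ravi-J5.
Every actor is matched, so this is a perfect matching.

Yes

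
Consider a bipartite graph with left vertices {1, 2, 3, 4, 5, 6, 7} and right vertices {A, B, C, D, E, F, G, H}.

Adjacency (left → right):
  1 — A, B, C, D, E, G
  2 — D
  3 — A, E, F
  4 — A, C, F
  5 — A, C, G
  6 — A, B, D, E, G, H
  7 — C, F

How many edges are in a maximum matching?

A valid assignment of size 7: 1→B, 2→D, 3→E, 4→C, 5→G, 6→A, 7→F.
All 7 left vertices are matched, so no larger matching exists.

7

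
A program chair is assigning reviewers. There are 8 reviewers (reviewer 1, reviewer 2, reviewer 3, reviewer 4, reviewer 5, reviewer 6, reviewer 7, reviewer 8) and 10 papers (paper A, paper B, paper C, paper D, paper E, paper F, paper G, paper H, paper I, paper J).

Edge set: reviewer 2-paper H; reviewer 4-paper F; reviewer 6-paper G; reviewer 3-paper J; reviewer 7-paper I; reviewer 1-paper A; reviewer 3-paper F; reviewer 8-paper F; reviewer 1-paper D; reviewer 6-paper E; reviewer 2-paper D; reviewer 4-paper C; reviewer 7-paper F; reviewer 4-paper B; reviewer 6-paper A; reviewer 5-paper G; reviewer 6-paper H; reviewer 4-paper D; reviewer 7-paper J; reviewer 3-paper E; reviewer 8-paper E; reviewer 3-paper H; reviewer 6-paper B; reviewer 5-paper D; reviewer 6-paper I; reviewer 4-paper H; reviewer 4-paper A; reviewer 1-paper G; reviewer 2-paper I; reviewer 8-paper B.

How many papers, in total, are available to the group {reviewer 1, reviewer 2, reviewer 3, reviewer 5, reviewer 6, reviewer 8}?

The union of neighbours of {reviewer 1, reviewer 2, reviewer 3, reviewer 5, reviewer 6, reviewer 8} is {paper A, paper B, paper D, paper E, paper F, paper G, paper H, paper I, paper J}, which has 9 elements.
Since |N(S)| = 9 ≥ |S| = 6, Hall's condition holds for this subset.

9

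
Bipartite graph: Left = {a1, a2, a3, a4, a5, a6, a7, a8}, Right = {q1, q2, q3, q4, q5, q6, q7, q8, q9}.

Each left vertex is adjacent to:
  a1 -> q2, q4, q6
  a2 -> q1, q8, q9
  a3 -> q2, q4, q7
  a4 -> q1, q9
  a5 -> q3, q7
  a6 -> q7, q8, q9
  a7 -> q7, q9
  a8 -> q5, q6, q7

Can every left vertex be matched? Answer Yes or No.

For example, pair a1–q6, a2–q9, a3–q2, a4–q1, a5–q3, a6–q8, a7–q7, a8–q5.
All 8 left vertices are covered.

Yes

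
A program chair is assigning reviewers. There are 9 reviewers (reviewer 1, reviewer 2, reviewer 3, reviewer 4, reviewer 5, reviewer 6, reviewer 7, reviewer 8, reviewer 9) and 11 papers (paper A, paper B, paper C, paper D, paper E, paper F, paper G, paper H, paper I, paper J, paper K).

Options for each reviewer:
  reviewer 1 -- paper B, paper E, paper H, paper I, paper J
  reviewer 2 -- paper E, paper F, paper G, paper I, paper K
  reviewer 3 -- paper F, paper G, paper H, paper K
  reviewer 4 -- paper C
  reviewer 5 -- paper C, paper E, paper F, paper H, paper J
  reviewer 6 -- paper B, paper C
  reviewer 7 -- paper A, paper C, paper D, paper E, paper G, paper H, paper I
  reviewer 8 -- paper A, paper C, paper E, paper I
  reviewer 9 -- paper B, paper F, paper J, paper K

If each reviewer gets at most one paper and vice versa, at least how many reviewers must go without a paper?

0

For example, pair reviewer 1-paper H, reviewer 2-paper I, reviewer 3-paper F, reviewer 4-paper C, reviewer 5-paper J, reviewer 6-paper B, reviewer 7-paper G, reviewer 8-paper E, reviewer 9-paper K.
All 9 reviewers are matched, so no larger matching exists.
That matches 9 of the 9, leaving 0 unmatched; no matching can do better.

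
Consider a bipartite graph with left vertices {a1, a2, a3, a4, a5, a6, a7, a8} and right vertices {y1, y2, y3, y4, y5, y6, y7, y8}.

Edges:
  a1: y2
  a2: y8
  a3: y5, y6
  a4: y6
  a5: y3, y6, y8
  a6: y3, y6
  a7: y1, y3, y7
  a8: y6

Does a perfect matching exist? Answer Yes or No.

The set {a2, a4, a5, a6, a8} has only 3 neighbours ({y3, y6, y8}), so by Hall's theorem at most 6 of the 8 left vertices can be matched.
Hence no matching covers every left vertex.

No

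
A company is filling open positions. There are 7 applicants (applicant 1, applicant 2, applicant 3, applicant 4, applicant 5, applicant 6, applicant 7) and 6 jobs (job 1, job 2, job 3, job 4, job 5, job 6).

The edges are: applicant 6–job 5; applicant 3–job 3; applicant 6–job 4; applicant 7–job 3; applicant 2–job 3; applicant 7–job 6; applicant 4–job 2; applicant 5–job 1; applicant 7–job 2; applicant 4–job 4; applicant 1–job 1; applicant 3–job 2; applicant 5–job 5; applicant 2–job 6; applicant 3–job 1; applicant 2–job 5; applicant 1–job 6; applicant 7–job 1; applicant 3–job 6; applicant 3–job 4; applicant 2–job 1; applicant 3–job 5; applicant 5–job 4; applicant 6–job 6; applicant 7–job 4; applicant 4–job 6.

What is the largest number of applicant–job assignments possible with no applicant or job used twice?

6

A valid assignment of size 6: applicant 1-job 1, applicant 2-job 3, applicant 3-job 5, applicant 4-job 2, applicant 5-job 4, applicant 6-job 6.
The set {applicant 1, applicant 2, applicant 3, applicant 4, applicant 5, applicant 6, applicant 7} has only 6 neighbours ({job 1, job 2, job 3, job 4, job 5, job 6}), so by Hall's theorem at most 6 of the 7 applicants can be matched.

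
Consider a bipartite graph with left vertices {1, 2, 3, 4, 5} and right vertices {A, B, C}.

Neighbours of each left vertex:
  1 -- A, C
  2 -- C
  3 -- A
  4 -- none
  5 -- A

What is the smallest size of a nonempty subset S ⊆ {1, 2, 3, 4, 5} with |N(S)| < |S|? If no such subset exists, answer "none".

1

Take S = {4}. Its neighbourhood is {}, so |N(S)| = 0 < |S| = 1.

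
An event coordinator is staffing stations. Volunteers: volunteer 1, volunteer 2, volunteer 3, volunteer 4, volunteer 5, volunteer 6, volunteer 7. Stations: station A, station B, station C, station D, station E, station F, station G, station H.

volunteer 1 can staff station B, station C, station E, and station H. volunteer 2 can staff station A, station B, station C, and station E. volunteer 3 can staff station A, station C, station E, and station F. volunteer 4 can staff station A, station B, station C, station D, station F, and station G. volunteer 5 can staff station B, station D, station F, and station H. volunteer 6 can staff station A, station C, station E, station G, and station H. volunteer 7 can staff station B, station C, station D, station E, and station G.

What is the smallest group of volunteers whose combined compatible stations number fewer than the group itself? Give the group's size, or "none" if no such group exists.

A matching saturating every volunteer exists, for instance volunteer 1→station E, volunteer 2→station A, volunteer 3→station F, volunteer 4→station B, volunteer 5→station H, volunteer 6→station G, volunteer 7→station C.
By Hall's marriage theorem, this means |N(S)| ≥ |S| for every subset S, so no violating subset exists.

none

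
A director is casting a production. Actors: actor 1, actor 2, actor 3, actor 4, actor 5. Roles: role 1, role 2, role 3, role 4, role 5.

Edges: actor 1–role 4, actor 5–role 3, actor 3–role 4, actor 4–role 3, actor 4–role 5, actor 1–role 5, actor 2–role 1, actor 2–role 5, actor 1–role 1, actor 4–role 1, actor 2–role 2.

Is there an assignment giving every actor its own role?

A valid assignment of size 5: actor 1-role 1, actor 2-role 2, actor 3-role 4, actor 4-role 5, actor 5-role 3.
Every actor is matched, so this is a perfect matching.

Yes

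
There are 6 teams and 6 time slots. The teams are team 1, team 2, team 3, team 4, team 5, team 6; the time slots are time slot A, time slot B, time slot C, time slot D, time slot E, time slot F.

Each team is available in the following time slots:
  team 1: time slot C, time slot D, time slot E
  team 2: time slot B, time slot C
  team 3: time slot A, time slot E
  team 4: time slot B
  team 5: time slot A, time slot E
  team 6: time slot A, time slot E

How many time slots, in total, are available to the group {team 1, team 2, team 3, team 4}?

5

The union of neighbours of {team 1, team 2, team 3, team 4} is {time slot A, time slot B, time slot C, time slot D, time slot E}, which has 5 elements.
Since |N(S)| = 5 ≥ |S| = 4, Hall's condition holds for this subset.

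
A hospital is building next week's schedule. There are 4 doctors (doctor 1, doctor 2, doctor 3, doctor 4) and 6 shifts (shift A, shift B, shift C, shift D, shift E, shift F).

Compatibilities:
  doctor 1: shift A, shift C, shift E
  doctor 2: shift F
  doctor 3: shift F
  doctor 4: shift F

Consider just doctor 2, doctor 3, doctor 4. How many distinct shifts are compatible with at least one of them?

The union of neighbours of {doctor 2, doctor 3, doctor 4} is {shift F}, which has 1 element.
Since |N(S)| = 1 < |S| = 3, Hall's condition fails for this subset.

1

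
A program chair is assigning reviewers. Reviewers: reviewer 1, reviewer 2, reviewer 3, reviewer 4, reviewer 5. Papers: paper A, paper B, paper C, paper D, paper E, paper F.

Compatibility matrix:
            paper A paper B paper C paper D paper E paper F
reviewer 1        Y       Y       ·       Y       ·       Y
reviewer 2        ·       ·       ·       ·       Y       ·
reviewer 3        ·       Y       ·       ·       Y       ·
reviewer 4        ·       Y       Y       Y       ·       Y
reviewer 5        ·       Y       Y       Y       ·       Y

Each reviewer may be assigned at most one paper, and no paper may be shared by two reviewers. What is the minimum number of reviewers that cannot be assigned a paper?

For example, pair reviewer 1-paper A, reviewer 2-paper E, reviewer 3-paper B, reviewer 4-paper C, reviewer 5-paper D.
This saturates every reviewer, so 5 is the maximum.
That matches 5 of the 5, leaving 0 unmatched; no matching can do better.

0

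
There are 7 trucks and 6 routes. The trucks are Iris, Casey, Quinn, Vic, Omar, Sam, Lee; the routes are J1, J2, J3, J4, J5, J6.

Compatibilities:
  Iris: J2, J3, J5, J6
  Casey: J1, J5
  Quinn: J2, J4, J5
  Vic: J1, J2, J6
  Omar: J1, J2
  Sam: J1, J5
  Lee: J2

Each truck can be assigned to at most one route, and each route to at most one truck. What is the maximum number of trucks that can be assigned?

6

One maximum matching: Iris-J3, Casey-J1, Quinn-J4, Vic-J6, Omar-J2, Sam-J5.
The set {Casey, Omar, Sam, Lee} has only 3 neighbours ({J1, J2, J5}), so by Hall's theorem at most 6 of the 7 trucks can be matched.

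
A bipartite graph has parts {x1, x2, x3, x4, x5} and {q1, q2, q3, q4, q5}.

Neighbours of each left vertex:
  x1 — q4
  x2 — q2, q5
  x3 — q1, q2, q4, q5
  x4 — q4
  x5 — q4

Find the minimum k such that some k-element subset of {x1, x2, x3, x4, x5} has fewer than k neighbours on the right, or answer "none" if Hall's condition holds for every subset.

2

Take S = {x1, x4}. Its neighbourhood is {q4}, so |N(S)| = 1 < |S| = 2.
No single vertex violates Hall's condition since each has at least one neighbour, so 2 is the minimum.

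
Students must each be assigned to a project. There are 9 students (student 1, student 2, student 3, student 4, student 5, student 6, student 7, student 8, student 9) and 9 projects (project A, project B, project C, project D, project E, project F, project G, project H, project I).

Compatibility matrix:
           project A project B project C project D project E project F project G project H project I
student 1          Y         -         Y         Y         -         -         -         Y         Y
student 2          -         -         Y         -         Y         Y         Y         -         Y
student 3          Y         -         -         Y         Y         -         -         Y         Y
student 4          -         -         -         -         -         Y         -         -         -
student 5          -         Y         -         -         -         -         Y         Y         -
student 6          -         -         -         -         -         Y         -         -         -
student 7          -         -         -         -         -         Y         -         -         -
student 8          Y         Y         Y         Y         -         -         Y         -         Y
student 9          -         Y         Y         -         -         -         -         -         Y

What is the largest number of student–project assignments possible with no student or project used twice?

7

A valid assignment of size 7: student 1→project H, student 2→project G, student 3→project A, student 4→project F, student 5→project B, student 8→project C, student 9→project I.
The set {student 4, student 6, student 7} has only 1 neighbour ({project F}), so by Hall's theorem at most 7 of the 9 students can be matched.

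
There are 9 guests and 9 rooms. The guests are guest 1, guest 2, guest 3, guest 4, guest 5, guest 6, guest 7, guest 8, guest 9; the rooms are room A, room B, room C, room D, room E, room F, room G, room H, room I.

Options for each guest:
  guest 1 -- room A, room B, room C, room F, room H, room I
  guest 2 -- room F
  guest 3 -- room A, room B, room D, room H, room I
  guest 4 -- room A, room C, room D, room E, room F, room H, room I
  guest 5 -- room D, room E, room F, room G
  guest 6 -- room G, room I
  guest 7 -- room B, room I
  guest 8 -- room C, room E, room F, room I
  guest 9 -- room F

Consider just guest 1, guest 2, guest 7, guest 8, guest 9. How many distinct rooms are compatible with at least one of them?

7

The union of neighbours of {guest 1, guest 2, guest 7, guest 8, guest 9} is {room A, room B, room C, room E, room F, room H, room I}, which has 7 elements.
Since |N(S)| = 7 ≥ |S| = 5, Hall's condition holds for this subset.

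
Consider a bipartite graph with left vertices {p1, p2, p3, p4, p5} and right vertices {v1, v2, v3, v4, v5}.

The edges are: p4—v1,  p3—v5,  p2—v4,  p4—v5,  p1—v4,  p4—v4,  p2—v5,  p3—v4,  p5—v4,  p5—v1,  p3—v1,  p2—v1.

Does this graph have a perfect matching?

No

The set {p1, p2, p3, p4, p5} has only 3 neighbours ({v1, v4, v5}), so by Hall's theorem at most 3 of the 5 left vertices can be matched.
Hence no matching covers every left vertex.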